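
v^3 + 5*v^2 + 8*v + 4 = (v + 1)*(v + 2)^2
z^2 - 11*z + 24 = (z - 8)*(z - 3)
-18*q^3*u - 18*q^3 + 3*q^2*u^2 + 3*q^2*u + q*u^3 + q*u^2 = (-3*q + u)*(6*q + u)*(q*u + q)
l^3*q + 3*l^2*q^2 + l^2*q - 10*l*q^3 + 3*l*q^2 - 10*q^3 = (l - 2*q)*(l + 5*q)*(l*q + q)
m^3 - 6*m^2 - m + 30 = (m - 5)*(m - 3)*(m + 2)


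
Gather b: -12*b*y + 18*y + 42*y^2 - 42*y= -12*b*y + 42*y^2 - 24*y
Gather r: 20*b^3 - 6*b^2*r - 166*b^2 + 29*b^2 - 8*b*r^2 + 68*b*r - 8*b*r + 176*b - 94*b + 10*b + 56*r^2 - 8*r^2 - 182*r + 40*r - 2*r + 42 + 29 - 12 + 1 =20*b^3 - 137*b^2 + 92*b + r^2*(48 - 8*b) + r*(-6*b^2 + 60*b - 144) + 60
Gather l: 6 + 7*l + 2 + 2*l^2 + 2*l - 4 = 2*l^2 + 9*l + 4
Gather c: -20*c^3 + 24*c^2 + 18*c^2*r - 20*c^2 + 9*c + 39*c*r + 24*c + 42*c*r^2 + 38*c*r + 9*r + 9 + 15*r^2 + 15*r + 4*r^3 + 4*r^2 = -20*c^3 + c^2*(18*r + 4) + c*(42*r^2 + 77*r + 33) + 4*r^3 + 19*r^2 + 24*r + 9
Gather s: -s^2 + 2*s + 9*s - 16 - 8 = -s^2 + 11*s - 24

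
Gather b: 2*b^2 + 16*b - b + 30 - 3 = 2*b^2 + 15*b + 27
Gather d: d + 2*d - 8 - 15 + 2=3*d - 21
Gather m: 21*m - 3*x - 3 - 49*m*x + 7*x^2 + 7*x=m*(21 - 49*x) + 7*x^2 + 4*x - 3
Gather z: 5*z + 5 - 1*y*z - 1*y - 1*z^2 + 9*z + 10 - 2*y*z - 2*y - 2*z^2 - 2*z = -3*y - 3*z^2 + z*(12 - 3*y) + 15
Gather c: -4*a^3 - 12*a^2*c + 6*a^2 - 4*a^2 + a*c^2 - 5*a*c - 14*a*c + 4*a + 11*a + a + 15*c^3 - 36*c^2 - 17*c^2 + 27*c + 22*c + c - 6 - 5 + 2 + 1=-4*a^3 + 2*a^2 + 16*a + 15*c^3 + c^2*(a - 53) + c*(-12*a^2 - 19*a + 50) - 8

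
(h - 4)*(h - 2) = h^2 - 6*h + 8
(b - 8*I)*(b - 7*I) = b^2 - 15*I*b - 56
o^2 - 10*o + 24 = (o - 6)*(o - 4)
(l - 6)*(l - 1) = l^2 - 7*l + 6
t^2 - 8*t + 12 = (t - 6)*(t - 2)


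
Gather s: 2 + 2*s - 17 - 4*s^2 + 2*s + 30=-4*s^2 + 4*s + 15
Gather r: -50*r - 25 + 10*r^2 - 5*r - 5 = 10*r^2 - 55*r - 30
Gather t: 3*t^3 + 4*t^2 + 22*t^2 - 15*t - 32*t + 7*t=3*t^3 + 26*t^2 - 40*t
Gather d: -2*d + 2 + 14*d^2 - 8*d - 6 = 14*d^2 - 10*d - 4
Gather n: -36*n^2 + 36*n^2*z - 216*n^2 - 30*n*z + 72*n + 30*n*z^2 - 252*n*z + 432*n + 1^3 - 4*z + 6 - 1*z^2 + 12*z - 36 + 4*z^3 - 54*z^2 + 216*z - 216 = n^2*(36*z - 252) + n*(30*z^2 - 282*z + 504) + 4*z^3 - 55*z^2 + 224*z - 245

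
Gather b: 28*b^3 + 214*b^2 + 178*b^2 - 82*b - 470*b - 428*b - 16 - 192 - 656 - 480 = 28*b^3 + 392*b^2 - 980*b - 1344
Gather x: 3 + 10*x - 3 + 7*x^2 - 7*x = 7*x^2 + 3*x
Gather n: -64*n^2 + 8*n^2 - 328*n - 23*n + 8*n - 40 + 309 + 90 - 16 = -56*n^2 - 343*n + 343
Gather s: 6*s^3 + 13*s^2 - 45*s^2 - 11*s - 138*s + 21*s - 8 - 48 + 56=6*s^3 - 32*s^2 - 128*s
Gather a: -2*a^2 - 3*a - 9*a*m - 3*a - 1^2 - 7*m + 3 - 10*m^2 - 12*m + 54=-2*a^2 + a*(-9*m - 6) - 10*m^2 - 19*m + 56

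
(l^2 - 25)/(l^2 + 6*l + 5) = (l - 5)/(l + 1)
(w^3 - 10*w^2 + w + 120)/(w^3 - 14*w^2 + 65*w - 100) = (w^2 - 5*w - 24)/(w^2 - 9*w + 20)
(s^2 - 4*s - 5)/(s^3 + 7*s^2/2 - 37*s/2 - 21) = 2*(s - 5)/(2*s^2 + 5*s - 42)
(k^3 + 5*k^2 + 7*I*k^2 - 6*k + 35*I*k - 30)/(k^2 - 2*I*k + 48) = (k^2 + k*(5 + I) + 5*I)/(k - 8*I)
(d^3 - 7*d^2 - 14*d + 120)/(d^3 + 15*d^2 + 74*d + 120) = (d^2 - 11*d + 30)/(d^2 + 11*d + 30)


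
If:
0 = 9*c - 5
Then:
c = 5/9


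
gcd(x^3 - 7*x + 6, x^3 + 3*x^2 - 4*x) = x - 1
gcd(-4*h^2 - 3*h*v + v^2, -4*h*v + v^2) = -4*h + v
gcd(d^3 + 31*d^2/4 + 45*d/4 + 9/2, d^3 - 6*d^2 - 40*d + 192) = d + 6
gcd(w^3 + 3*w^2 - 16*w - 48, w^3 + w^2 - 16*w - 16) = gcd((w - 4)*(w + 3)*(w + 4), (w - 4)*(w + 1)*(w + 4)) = w^2 - 16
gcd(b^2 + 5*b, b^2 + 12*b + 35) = b + 5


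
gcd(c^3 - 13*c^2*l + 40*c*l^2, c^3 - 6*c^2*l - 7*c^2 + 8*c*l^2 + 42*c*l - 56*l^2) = 1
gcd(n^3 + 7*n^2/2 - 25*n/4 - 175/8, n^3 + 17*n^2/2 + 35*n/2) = n + 7/2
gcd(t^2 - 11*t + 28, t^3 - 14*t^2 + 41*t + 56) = t - 7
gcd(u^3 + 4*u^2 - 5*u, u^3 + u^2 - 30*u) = u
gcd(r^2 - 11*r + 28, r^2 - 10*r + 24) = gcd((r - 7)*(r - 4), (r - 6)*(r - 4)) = r - 4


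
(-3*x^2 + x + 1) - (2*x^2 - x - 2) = -5*x^2 + 2*x + 3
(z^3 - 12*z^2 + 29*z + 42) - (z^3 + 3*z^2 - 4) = -15*z^2 + 29*z + 46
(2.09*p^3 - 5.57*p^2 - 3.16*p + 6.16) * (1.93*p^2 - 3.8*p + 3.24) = 4.0337*p^5 - 18.6921*p^4 + 21.8388*p^3 + 5.85*p^2 - 33.6464*p + 19.9584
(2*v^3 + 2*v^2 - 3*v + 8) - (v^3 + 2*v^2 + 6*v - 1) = v^3 - 9*v + 9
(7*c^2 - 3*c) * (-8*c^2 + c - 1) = -56*c^4 + 31*c^3 - 10*c^2 + 3*c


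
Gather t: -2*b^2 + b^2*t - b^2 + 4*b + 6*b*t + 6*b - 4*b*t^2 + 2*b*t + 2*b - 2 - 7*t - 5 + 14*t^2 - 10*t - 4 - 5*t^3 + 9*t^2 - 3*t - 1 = -3*b^2 + 12*b - 5*t^3 + t^2*(23 - 4*b) + t*(b^2 + 8*b - 20) - 12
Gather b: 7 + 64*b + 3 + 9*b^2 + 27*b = 9*b^2 + 91*b + 10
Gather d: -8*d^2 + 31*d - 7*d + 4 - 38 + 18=-8*d^2 + 24*d - 16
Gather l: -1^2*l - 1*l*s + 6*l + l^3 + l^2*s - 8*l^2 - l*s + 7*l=l^3 + l^2*(s - 8) + l*(12 - 2*s)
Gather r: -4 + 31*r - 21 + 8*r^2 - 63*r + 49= 8*r^2 - 32*r + 24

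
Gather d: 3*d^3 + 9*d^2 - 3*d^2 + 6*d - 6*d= 3*d^3 + 6*d^2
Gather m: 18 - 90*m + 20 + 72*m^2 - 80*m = 72*m^2 - 170*m + 38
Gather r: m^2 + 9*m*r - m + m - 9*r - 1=m^2 + r*(9*m - 9) - 1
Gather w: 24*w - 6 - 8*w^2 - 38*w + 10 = -8*w^2 - 14*w + 4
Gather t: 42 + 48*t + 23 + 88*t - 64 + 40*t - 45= 176*t - 44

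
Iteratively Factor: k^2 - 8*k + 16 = (k - 4)*(k - 4)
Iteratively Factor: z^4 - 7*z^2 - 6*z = (z - 3)*(z^3 + 3*z^2 + 2*z) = (z - 3)*(z + 2)*(z^2 + z) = (z - 3)*(z + 1)*(z + 2)*(z)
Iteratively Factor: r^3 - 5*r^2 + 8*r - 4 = (r - 2)*(r^2 - 3*r + 2) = (r - 2)^2*(r - 1)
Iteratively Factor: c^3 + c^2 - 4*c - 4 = (c + 2)*(c^2 - c - 2) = (c - 2)*(c + 2)*(c + 1)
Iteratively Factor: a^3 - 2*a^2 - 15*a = (a - 5)*(a^2 + 3*a) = (a - 5)*(a + 3)*(a)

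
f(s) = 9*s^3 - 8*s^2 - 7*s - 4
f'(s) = 27*s^2 - 16*s - 7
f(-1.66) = -55.59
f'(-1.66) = 93.96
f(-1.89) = -80.11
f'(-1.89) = 119.69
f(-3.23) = -368.14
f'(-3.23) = 326.37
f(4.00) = 416.00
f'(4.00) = 361.00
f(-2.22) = -126.36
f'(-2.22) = 161.59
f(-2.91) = -273.15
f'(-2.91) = 268.20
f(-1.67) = -56.54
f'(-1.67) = 95.02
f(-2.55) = -187.40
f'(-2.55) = 209.37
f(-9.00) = -7150.00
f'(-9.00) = 2324.00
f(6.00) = 1610.00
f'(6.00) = 869.00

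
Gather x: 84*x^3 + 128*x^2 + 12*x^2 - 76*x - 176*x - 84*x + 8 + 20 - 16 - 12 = 84*x^3 + 140*x^2 - 336*x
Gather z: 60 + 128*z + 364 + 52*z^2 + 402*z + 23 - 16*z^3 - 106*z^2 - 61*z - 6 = -16*z^3 - 54*z^2 + 469*z + 441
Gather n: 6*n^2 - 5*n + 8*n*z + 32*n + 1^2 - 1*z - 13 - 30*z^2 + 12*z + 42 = 6*n^2 + n*(8*z + 27) - 30*z^2 + 11*z + 30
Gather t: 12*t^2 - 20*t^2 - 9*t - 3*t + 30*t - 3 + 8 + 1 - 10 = -8*t^2 + 18*t - 4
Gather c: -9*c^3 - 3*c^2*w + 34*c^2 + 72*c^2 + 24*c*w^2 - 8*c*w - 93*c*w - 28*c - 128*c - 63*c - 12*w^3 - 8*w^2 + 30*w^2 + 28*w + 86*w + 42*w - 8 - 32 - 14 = -9*c^3 + c^2*(106 - 3*w) + c*(24*w^2 - 101*w - 219) - 12*w^3 + 22*w^2 + 156*w - 54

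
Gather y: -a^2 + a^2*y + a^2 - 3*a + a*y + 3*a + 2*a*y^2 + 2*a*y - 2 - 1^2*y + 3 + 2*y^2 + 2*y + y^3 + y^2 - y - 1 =y^3 + y^2*(2*a + 3) + y*(a^2 + 3*a)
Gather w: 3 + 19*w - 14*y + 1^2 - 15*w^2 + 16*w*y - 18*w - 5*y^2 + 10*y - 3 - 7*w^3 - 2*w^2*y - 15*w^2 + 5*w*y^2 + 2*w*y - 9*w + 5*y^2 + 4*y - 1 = -7*w^3 + w^2*(-2*y - 30) + w*(5*y^2 + 18*y - 8)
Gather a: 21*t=21*t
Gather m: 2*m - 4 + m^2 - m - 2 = m^2 + m - 6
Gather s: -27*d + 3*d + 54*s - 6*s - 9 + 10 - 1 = -24*d + 48*s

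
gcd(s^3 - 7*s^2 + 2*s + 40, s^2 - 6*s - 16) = s + 2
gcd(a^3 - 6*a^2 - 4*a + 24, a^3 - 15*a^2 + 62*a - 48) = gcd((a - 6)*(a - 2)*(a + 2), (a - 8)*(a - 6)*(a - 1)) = a - 6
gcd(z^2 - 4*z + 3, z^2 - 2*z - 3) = z - 3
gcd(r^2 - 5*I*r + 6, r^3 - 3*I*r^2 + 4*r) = r + I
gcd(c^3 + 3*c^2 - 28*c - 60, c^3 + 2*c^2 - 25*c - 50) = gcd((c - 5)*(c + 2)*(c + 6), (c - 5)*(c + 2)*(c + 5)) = c^2 - 3*c - 10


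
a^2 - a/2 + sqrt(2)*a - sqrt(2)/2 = (a - 1/2)*(a + sqrt(2))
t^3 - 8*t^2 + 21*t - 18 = (t - 3)^2*(t - 2)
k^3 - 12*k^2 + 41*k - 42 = (k - 7)*(k - 3)*(k - 2)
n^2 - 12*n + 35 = (n - 7)*(n - 5)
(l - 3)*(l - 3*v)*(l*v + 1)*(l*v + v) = l^4*v^2 - 3*l^3*v^3 - 2*l^3*v^2 + l^3*v + 6*l^2*v^3 - 6*l^2*v^2 - 2*l^2*v + 9*l*v^3 + 6*l*v^2 - 3*l*v + 9*v^2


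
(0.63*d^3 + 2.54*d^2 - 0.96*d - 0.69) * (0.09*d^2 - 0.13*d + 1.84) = 0.0567*d^5 + 0.1467*d^4 + 0.7426*d^3 + 4.7363*d^2 - 1.6767*d - 1.2696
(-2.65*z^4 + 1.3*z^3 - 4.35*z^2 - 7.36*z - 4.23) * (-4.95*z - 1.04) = 13.1175*z^5 - 3.679*z^4 + 20.1805*z^3 + 40.956*z^2 + 28.5929*z + 4.3992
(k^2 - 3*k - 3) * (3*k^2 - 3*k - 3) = 3*k^4 - 12*k^3 - 3*k^2 + 18*k + 9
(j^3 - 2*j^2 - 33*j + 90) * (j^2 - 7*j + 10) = j^5 - 9*j^4 - 9*j^3 + 301*j^2 - 960*j + 900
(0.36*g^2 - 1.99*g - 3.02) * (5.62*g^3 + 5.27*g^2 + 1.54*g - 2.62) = 2.0232*g^5 - 9.2866*g^4 - 26.9053*g^3 - 19.9232*g^2 + 0.563*g + 7.9124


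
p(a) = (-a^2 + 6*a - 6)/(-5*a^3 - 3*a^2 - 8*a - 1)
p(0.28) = 1.23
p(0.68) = 0.25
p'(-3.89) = -0.07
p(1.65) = -0.03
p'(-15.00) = 0.00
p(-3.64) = -0.18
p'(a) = (6 - 2*a)/(-5*a^3 - 3*a^2 - 8*a - 1) + (-a^2 + 6*a - 6)*(15*a^2 + 6*a + 8)/(-5*a^3 - 3*a^2 - 8*a - 1)^2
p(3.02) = -0.02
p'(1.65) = -0.03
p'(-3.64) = -0.09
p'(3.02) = 0.01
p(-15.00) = -0.02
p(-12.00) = -0.03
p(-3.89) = -0.16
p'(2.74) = 0.01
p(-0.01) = 6.58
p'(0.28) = -5.23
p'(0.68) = -1.01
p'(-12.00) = 0.00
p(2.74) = -0.02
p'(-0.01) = -63.36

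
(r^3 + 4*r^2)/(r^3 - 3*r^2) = (r + 4)/(r - 3)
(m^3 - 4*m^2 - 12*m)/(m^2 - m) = (m^2 - 4*m - 12)/(m - 1)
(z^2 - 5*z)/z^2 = (z - 5)/z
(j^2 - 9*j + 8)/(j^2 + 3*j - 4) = (j - 8)/(j + 4)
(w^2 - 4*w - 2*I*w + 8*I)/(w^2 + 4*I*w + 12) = (w - 4)/(w + 6*I)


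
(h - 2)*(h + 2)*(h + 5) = h^3 + 5*h^2 - 4*h - 20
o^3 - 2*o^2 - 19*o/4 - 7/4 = (o - 7/2)*(o + 1/2)*(o + 1)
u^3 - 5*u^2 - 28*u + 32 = (u - 8)*(u - 1)*(u + 4)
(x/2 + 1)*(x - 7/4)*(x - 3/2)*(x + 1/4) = x^4/2 - x^3/2 - 67*x^2/32 + 137*x/64 + 21/32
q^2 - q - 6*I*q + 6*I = (q - 1)*(q - 6*I)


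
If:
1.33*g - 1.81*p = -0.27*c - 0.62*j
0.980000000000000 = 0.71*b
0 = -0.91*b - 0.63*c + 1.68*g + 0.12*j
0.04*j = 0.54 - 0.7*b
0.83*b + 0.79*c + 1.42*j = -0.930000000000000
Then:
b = 1.38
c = 16.52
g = 7.71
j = -10.65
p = 4.48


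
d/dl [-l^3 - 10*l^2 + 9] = l*(-3*l - 20)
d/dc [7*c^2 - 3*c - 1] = 14*c - 3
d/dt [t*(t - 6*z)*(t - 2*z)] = 3*t^2 - 16*t*z + 12*z^2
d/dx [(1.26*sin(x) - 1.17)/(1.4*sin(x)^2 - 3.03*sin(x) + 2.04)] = (-1.764*sin(x)^2 + 3.276*sin(x) - 0.974699999999999)*cos(x)/(1.96*sin(x)^4 - 8.484*sin(x)^3 + 14.8929*sin(x)^2 - 12.3624*sin(x) + 4.1616)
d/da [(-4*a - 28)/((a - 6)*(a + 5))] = 4*(a^2 + 14*a + 23)/(a^4 - 2*a^3 - 59*a^2 + 60*a + 900)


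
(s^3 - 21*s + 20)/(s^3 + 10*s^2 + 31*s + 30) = (s^2 - 5*s + 4)/(s^2 + 5*s + 6)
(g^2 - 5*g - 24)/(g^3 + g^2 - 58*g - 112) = (g + 3)/(g^2 + 9*g + 14)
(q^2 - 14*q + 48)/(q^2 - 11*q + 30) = (q - 8)/(q - 5)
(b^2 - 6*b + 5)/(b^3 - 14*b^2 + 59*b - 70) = (b - 1)/(b^2 - 9*b + 14)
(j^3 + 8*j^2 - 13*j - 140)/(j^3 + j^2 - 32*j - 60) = (j^2 + 3*j - 28)/(j^2 - 4*j - 12)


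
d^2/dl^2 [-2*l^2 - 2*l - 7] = -4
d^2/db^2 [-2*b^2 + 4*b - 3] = -4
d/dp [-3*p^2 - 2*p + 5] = -6*p - 2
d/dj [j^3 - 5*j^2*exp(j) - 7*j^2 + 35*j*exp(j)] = -5*j^2*exp(j) + 3*j^2 + 25*j*exp(j) - 14*j + 35*exp(j)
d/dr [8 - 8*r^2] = -16*r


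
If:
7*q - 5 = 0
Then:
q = 5/7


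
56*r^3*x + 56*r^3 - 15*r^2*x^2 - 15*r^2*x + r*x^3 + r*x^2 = (-8*r + x)*(-7*r + x)*(r*x + r)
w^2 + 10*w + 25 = (w + 5)^2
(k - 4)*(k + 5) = k^2 + k - 20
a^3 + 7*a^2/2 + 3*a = a*(a + 3/2)*(a + 2)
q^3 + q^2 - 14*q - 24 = (q - 4)*(q + 2)*(q + 3)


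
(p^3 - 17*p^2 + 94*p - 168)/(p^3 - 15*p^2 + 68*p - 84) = (p - 4)/(p - 2)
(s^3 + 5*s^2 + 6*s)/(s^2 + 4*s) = (s^2 + 5*s + 6)/(s + 4)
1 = 1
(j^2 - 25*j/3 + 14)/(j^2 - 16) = (j^2 - 25*j/3 + 14)/(j^2 - 16)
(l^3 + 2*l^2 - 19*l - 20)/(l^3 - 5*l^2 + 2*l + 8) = (l + 5)/(l - 2)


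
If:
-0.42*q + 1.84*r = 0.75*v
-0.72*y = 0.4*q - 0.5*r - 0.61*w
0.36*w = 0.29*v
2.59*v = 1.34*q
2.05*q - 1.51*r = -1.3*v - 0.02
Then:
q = -0.01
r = -0.00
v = -0.01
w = -0.00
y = -0.00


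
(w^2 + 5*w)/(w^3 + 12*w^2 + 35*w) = 1/(w + 7)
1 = 1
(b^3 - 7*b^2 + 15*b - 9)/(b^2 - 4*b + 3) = b - 3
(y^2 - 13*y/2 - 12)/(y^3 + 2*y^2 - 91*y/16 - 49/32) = 16*(2*y^2 - 13*y - 24)/(32*y^3 + 64*y^2 - 182*y - 49)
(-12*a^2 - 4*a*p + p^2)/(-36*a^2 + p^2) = (2*a + p)/(6*a + p)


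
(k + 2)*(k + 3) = k^2 + 5*k + 6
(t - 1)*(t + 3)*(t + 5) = t^3 + 7*t^2 + 7*t - 15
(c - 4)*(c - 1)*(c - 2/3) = c^3 - 17*c^2/3 + 22*c/3 - 8/3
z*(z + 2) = z^2 + 2*z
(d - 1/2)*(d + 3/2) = d^2 + d - 3/4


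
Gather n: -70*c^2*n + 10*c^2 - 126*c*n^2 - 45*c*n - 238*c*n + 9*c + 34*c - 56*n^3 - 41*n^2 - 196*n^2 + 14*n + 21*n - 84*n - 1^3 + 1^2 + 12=10*c^2 + 43*c - 56*n^3 + n^2*(-126*c - 237) + n*(-70*c^2 - 283*c - 49) + 12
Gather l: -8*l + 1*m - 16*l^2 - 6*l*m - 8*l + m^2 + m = -16*l^2 + l*(-6*m - 16) + m^2 + 2*m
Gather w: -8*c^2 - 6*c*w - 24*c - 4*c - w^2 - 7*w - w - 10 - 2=-8*c^2 - 28*c - w^2 + w*(-6*c - 8) - 12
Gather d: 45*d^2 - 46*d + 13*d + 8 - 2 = 45*d^2 - 33*d + 6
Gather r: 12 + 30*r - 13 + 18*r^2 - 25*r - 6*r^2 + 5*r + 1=12*r^2 + 10*r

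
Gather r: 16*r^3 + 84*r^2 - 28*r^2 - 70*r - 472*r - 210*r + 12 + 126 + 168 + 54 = 16*r^3 + 56*r^2 - 752*r + 360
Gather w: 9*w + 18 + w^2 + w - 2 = w^2 + 10*w + 16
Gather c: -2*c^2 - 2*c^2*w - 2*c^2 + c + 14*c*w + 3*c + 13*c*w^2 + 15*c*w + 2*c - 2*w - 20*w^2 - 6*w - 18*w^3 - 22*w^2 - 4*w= c^2*(-2*w - 4) + c*(13*w^2 + 29*w + 6) - 18*w^3 - 42*w^2 - 12*w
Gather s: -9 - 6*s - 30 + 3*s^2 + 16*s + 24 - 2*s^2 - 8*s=s^2 + 2*s - 15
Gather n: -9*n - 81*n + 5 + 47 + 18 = 70 - 90*n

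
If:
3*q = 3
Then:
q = 1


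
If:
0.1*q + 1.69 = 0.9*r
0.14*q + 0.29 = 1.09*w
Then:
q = 7.78571428571429*w - 2.07142857142857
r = 0.865079365079365*w + 1.64761904761905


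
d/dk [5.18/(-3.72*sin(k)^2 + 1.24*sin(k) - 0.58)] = (38.5392*sin(k) - 6.4232)*cos(k)/(3.72*sin(k)^2 - 1.24*sin(k) + 0.58)^2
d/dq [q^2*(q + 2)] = q*(3*q + 4)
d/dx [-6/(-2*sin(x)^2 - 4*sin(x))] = -6*(sin(x) + 1)*cos(x)/((sin(x) + 2)^2*sin(x)^2)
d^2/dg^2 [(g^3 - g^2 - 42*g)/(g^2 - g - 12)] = 60*(-g^3 - 36*g + 12)/(g^6 - 3*g^5 - 33*g^4 + 71*g^3 + 396*g^2 - 432*g - 1728)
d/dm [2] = 0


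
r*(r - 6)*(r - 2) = r^3 - 8*r^2 + 12*r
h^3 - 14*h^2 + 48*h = h*(h - 8)*(h - 6)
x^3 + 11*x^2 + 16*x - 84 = (x - 2)*(x + 6)*(x + 7)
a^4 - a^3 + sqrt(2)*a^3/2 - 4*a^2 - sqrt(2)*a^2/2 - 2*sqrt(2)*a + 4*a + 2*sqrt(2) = (a - 2)*(a - 1)*(a + 2)*(a + sqrt(2)/2)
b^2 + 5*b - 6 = (b - 1)*(b + 6)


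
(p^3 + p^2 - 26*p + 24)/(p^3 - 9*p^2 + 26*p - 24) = (p^2 + 5*p - 6)/(p^2 - 5*p + 6)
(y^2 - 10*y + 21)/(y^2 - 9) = (y - 7)/(y + 3)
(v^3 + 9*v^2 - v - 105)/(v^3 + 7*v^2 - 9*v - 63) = (v + 5)/(v + 3)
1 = 1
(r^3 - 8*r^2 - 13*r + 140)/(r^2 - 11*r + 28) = (r^2 - r - 20)/(r - 4)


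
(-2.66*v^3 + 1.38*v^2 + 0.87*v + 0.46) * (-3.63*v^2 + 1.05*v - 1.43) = 9.6558*v^5 - 7.8024*v^4 + 2.0947*v^3 - 2.7297*v^2 - 0.7611*v - 0.6578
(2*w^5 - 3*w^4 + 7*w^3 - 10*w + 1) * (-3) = -6*w^5 + 9*w^4 - 21*w^3 + 30*w - 3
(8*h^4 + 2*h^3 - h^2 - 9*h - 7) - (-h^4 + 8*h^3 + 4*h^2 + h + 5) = 9*h^4 - 6*h^3 - 5*h^2 - 10*h - 12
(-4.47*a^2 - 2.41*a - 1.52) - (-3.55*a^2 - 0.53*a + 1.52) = -0.92*a^2 - 1.88*a - 3.04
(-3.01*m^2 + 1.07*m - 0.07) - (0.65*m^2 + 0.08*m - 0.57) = -3.66*m^2 + 0.99*m + 0.5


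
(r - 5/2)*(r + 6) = r^2 + 7*r/2 - 15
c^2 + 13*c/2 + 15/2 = (c + 3/2)*(c + 5)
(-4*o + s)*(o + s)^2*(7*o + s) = -28*o^4 - 53*o^3*s - 21*o^2*s^2 + 5*o*s^3 + s^4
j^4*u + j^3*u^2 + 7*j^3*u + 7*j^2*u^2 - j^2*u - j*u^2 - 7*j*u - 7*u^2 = (j - 1)*(j + 7)*(j + u)*(j*u + u)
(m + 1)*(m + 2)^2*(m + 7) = m^4 + 12*m^3 + 43*m^2 + 60*m + 28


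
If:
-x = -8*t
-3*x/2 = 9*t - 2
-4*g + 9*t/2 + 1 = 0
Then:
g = 5/14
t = 2/21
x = 16/21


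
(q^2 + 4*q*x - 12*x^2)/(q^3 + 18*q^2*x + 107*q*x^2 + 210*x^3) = (q - 2*x)/(q^2 + 12*q*x + 35*x^2)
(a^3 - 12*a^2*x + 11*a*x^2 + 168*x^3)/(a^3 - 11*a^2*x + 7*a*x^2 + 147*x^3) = (-a + 8*x)/(-a + 7*x)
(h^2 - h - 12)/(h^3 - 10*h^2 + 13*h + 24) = (h^2 - h - 12)/(h^3 - 10*h^2 + 13*h + 24)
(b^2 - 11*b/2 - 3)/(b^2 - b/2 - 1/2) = (b - 6)/(b - 1)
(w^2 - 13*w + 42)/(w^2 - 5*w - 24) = (-w^2 + 13*w - 42)/(-w^2 + 5*w + 24)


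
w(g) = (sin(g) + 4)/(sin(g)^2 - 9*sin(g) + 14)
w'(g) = (-2*sin(g)*cos(g) + 9*cos(g))*(sin(g) + 4)/(sin(g)^2 - 9*sin(g) + 14)^2 + cos(g)/(sin(g)^2 - 9*sin(g) + 14) = (-8*sin(g) + cos(g)^2 + 49)*cos(g)/(sin(g)^2 - 9*sin(g) + 14)^2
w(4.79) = 0.13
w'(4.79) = 0.01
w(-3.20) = 0.30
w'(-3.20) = -0.27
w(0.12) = 0.32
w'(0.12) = 0.29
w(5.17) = 0.14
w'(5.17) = 0.05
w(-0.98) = 0.14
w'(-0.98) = 0.06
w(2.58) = 0.48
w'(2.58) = -0.43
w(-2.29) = 0.15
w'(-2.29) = -0.08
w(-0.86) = 0.15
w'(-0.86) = 0.08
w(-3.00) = 0.25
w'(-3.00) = -0.22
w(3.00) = 0.32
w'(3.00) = -0.30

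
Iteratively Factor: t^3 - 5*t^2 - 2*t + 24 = (t + 2)*(t^2 - 7*t + 12) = (t - 3)*(t + 2)*(t - 4)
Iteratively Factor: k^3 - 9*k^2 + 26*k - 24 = (k - 4)*(k^2 - 5*k + 6) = (k - 4)*(k - 3)*(k - 2)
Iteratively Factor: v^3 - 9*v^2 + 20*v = (v - 5)*(v^2 - 4*v) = (v - 5)*(v - 4)*(v)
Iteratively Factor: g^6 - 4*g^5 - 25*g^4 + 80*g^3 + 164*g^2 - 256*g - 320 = (g - 2)*(g^5 - 2*g^4 - 29*g^3 + 22*g^2 + 208*g + 160) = (g - 2)*(g + 4)*(g^4 - 6*g^3 - 5*g^2 + 42*g + 40) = (g - 2)*(g + 1)*(g + 4)*(g^3 - 7*g^2 + 2*g + 40) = (g - 4)*(g - 2)*(g + 1)*(g + 4)*(g^2 - 3*g - 10) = (g - 5)*(g - 4)*(g - 2)*(g + 1)*(g + 4)*(g + 2)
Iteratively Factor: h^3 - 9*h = (h - 3)*(h^2 + 3*h) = h*(h - 3)*(h + 3)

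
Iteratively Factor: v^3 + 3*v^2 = (v + 3)*(v^2) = v*(v + 3)*(v)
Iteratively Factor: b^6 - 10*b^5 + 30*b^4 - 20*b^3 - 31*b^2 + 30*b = (b - 2)*(b^5 - 8*b^4 + 14*b^3 + 8*b^2 - 15*b) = (b - 2)*(b - 1)*(b^4 - 7*b^3 + 7*b^2 + 15*b) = (b - 5)*(b - 2)*(b - 1)*(b^3 - 2*b^2 - 3*b) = (b - 5)*(b - 2)*(b - 1)*(b + 1)*(b^2 - 3*b) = b*(b - 5)*(b - 2)*(b - 1)*(b + 1)*(b - 3)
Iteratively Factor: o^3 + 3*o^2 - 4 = (o - 1)*(o^2 + 4*o + 4) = (o - 1)*(o + 2)*(o + 2)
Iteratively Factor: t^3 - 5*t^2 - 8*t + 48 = (t - 4)*(t^2 - t - 12) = (t - 4)^2*(t + 3)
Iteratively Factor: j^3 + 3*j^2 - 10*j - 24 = (j - 3)*(j^2 + 6*j + 8) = (j - 3)*(j + 2)*(j + 4)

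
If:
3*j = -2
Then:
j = -2/3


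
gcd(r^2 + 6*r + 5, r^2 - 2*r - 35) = r + 5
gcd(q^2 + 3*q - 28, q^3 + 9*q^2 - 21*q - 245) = q + 7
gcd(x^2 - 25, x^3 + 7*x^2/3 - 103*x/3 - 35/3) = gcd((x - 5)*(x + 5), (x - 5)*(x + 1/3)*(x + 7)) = x - 5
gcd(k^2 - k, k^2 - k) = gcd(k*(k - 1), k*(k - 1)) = k^2 - k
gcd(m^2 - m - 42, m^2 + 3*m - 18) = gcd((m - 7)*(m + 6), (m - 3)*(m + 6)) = m + 6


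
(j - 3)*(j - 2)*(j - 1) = j^3 - 6*j^2 + 11*j - 6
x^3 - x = x*(x - 1)*(x + 1)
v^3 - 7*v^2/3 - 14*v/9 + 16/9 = (v - 8/3)*(v - 2/3)*(v + 1)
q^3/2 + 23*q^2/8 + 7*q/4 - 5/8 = (q/2 + 1/2)*(q - 1/4)*(q + 5)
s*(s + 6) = s^2 + 6*s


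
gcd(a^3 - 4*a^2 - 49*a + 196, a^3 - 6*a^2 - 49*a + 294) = a^2 - 49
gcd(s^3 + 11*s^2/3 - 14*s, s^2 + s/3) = s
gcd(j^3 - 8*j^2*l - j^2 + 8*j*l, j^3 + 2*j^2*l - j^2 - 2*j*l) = j^2 - j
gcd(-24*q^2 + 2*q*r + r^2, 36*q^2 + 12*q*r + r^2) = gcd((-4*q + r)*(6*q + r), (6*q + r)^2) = 6*q + r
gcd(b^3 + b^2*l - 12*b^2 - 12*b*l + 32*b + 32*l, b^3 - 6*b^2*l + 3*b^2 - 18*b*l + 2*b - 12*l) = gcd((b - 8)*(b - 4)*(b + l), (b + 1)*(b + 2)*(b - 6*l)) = 1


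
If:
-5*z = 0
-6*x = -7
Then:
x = 7/6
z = 0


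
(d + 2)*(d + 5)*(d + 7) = d^3 + 14*d^2 + 59*d + 70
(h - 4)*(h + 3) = h^2 - h - 12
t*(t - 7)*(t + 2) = t^3 - 5*t^2 - 14*t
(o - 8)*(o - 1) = o^2 - 9*o + 8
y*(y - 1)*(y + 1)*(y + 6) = y^4 + 6*y^3 - y^2 - 6*y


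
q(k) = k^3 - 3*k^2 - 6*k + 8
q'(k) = 3*k^2 - 6*k - 6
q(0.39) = 5.26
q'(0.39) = -7.88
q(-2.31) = -6.47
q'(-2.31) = 23.87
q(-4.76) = -139.26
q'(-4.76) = 90.53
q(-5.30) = -193.35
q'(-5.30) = 110.07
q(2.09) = -8.51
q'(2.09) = -5.44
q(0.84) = 1.44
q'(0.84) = -8.92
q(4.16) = 3.11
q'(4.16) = 20.96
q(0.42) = 5.02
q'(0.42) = -7.99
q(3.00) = -10.00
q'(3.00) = 3.00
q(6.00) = 80.00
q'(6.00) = 66.00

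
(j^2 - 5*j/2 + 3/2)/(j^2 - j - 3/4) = 2*(j - 1)/(2*j + 1)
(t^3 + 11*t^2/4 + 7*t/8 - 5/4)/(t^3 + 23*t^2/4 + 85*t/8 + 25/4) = (2*t - 1)/(2*t + 5)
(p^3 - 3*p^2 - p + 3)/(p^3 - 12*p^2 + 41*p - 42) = (p^2 - 1)/(p^2 - 9*p + 14)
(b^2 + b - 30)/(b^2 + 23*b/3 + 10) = 3*(b - 5)/(3*b + 5)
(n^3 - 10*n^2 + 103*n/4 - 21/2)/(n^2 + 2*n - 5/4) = (2*n^2 - 19*n + 42)/(2*n + 5)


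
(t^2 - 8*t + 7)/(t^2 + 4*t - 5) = (t - 7)/(t + 5)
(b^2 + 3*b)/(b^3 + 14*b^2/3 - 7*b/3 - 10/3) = 3*b*(b + 3)/(3*b^3 + 14*b^2 - 7*b - 10)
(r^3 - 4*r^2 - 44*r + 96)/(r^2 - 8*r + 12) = (r^2 - 2*r - 48)/(r - 6)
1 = 1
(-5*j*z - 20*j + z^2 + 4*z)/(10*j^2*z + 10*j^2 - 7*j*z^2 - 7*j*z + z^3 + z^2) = (z + 4)/(-2*j*z - 2*j + z^2 + z)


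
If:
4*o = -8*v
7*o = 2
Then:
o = 2/7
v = -1/7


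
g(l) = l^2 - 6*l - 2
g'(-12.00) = -30.00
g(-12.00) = 214.00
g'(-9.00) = -24.00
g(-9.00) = 133.00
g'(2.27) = -1.46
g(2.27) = -10.47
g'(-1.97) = -9.94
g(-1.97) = 13.70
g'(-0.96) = -7.92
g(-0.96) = 4.68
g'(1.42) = -3.16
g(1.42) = -8.50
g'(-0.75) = -7.50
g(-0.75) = 3.06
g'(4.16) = 2.32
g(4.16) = -9.65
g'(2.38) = -1.24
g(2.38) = -10.62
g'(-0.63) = -7.26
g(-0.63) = 2.18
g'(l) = 2*l - 6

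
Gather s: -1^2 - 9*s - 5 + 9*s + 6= 0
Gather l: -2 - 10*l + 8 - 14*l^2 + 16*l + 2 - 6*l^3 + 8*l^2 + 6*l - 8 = -6*l^3 - 6*l^2 + 12*l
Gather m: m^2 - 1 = m^2 - 1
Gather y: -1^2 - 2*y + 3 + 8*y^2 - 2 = 8*y^2 - 2*y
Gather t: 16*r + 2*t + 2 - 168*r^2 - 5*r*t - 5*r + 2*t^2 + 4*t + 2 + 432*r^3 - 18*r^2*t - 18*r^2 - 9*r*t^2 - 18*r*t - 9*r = 432*r^3 - 186*r^2 + 2*r + t^2*(2 - 9*r) + t*(-18*r^2 - 23*r + 6) + 4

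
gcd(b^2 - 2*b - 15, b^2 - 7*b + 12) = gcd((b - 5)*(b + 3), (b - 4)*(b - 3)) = 1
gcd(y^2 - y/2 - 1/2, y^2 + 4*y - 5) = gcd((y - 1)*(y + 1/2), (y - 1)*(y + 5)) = y - 1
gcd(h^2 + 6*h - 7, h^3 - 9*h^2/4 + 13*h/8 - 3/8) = h - 1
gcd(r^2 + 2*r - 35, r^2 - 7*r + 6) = 1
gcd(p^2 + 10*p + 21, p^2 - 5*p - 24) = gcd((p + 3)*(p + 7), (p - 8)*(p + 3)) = p + 3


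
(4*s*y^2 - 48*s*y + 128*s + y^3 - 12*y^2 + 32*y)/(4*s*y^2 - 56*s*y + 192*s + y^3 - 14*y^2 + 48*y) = (y - 4)/(y - 6)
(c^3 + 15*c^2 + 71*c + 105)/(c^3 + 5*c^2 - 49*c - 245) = (c + 3)/(c - 7)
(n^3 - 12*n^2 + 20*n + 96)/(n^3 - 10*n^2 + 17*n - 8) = (n^2 - 4*n - 12)/(n^2 - 2*n + 1)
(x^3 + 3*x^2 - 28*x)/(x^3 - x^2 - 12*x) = (x + 7)/(x + 3)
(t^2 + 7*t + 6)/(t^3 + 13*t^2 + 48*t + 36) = 1/(t + 6)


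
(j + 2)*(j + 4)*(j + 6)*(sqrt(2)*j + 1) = sqrt(2)*j^4 + j^3 + 12*sqrt(2)*j^3 + 12*j^2 + 44*sqrt(2)*j^2 + 44*j + 48*sqrt(2)*j + 48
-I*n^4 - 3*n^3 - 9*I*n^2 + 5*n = n*(n - 5*I)*(n + I)*(-I*n + 1)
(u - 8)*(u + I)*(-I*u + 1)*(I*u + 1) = u^4 - 8*u^3 + I*u^3 + u^2 - 8*I*u^2 - 8*u + I*u - 8*I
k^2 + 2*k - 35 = (k - 5)*(k + 7)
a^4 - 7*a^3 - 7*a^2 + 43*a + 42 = (a - 7)*(a - 3)*(a + 1)*(a + 2)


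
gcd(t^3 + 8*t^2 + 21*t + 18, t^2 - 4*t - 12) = t + 2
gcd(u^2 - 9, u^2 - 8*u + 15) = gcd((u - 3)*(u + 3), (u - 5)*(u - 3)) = u - 3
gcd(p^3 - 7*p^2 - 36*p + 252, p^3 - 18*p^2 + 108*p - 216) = p - 6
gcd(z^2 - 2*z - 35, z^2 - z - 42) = z - 7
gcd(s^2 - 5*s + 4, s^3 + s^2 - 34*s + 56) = s - 4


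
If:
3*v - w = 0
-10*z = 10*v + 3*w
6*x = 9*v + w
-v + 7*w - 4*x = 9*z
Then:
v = 0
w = 0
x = 0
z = 0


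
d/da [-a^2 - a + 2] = -2*a - 1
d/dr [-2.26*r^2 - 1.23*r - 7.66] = -4.52*r - 1.23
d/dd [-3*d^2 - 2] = -6*d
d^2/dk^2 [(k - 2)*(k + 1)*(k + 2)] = 6*k + 2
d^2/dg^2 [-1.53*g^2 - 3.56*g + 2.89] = -3.06000000000000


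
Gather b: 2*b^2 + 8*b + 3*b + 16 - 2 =2*b^2 + 11*b + 14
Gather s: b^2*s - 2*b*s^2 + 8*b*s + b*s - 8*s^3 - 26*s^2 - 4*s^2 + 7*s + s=-8*s^3 + s^2*(-2*b - 30) + s*(b^2 + 9*b + 8)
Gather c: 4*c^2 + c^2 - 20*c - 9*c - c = 5*c^2 - 30*c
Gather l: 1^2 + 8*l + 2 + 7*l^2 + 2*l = 7*l^2 + 10*l + 3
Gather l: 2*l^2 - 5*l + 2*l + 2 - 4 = 2*l^2 - 3*l - 2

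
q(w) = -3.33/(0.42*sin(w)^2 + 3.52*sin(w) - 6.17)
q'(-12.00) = 0.64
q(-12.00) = 0.80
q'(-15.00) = -0.11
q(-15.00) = 0.40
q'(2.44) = -0.75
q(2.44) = 0.89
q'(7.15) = 0.85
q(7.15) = 1.03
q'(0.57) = 0.65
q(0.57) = 0.80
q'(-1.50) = 0.01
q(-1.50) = 0.36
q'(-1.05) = 0.06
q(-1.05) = 0.37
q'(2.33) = -0.82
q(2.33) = 0.98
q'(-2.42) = -0.11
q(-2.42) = 0.40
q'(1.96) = -0.83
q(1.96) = 1.30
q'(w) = -3.33*(-0.84*sin(w)*cos(w) - 3.52*cos(w))/(0.42*sin(w)^2 + 3.52*sin(w) - 6.17)^2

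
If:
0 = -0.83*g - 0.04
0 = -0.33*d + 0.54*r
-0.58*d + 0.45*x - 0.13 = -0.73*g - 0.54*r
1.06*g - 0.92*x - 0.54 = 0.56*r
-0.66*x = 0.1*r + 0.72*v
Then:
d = -1.09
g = -0.05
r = -0.67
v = 0.31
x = -0.24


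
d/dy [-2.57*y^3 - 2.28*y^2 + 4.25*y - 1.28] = -7.71*y^2 - 4.56*y + 4.25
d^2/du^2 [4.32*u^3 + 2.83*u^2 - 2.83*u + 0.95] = 25.92*u + 5.66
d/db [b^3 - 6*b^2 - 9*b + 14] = 3*b^2 - 12*b - 9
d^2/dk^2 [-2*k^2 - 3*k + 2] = -4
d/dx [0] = 0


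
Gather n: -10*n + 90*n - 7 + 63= 80*n + 56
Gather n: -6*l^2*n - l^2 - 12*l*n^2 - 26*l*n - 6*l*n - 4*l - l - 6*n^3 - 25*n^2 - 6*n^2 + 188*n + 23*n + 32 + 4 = -l^2 - 5*l - 6*n^3 + n^2*(-12*l - 31) + n*(-6*l^2 - 32*l + 211) + 36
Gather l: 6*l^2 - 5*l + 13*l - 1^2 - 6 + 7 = 6*l^2 + 8*l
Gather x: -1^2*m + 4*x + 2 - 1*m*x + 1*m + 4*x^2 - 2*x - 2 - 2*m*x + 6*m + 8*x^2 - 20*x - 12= 6*m + 12*x^2 + x*(-3*m - 18) - 12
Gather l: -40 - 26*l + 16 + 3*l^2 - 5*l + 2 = 3*l^2 - 31*l - 22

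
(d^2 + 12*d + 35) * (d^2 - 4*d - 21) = d^4 + 8*d^3 - 34*d^2 - 392*d - 735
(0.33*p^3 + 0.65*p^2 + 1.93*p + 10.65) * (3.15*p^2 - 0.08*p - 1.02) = 1.0395*p^5 + 2.0211*p^4 + 5.6909*p^3 + 32.7301*p^2 - 2.8206*p - 10.863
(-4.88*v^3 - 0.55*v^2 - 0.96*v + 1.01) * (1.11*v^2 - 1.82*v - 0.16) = -5.4168*v^5 + 8.2711*v^4 + 0.7162*v^3 + 2.9563*v^2 - 1.6846*v - 0.1616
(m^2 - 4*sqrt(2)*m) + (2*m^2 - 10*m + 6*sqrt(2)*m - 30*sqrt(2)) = 3*m^2 - 10*m + 2*sqrt(2)*m - 30*sqrt(2)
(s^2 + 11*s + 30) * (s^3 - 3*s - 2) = s^5 + 11*s^4 + 27*s^3 - 35*s^2 - 112*s - 60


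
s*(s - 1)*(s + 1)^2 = s^4 + s^3 - s^2 - s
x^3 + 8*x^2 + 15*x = x*(x + 3)*(x + 5)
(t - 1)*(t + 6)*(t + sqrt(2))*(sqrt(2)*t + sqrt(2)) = sqrt(2)*t^4 + 2*t^3 + 6*sqrt(2)*t^3 - sqrt(2)*t^2 + 12*t^2 - 6*sqrt(2)*t - 2*t - 12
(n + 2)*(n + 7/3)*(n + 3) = n^3 + 22*n^2/3 + 53*n/3 + 14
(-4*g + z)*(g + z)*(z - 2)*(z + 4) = -4*g^2*z^2 - 8*g^2*z + 32*g^2 - 3*g*z^3 - 6*g*z^2 + 24*g*z + z^4 + 2*z^3 - 8*z^2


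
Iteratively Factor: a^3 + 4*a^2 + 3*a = (a + 1)*(a^2 + 3*a) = a*(a + 1)*(a + 3)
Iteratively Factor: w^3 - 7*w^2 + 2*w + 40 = (w - 5)*(w^2 - 2*w - 8) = (w - 5)*(w - 4)*(w + 2)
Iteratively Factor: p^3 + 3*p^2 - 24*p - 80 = (p + 4)*(p^2 - p - 20) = (p - 5)*(p + 4)*(p + 4)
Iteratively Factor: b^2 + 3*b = (b + 3)*(b)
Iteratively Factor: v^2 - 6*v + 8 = (v - 2)*(v - 4)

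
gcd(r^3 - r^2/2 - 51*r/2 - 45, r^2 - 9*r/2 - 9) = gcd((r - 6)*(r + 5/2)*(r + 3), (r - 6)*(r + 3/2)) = r - 6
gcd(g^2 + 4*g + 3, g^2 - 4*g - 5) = g + 1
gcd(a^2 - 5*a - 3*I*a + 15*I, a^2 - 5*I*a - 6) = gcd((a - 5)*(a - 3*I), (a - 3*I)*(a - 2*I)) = a - 3*I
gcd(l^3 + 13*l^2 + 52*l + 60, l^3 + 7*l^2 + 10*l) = l^2 + 7*l + 10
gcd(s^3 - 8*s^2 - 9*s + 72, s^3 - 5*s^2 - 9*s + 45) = s^2 - 9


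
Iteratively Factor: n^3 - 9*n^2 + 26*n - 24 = (n - 3)*(n^2 - 6*n + 8) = (n - 3)*(n - 2)*(n - 4)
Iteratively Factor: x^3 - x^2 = (x - 1)*(x^2) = x*(x - 1)*(x)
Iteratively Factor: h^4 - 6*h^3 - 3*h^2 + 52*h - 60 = (h - 2)*(h^3 - 4*h^2 - 11*h + 30) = (h - 5)*(h - 2)*(h^2 + h - 6) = (h - 5)*(h - 2)*(h + 3)*(h - 2)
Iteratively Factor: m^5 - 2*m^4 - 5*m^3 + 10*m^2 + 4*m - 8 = (m - 2)*(m^4 - 5*m^2 + 4) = (m - 2)*(m + 2)*(m^3 - 2*m^2 - m + 2) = (m - 2)*(m + 1)*(m + 2)*(m^2 - 3*m + 2) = (m - 2)*(m - 1)*(m + 1)*(m + 2)*(m - 2)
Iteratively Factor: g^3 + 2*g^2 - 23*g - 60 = (g + 4)*(g^2 - 2*g - 15) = (g + 3)*(g + 4)*(g - 5)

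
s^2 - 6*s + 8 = (s - 4)*(s - 2)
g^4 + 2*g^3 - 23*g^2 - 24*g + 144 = (g - 3)^2*(g + 4)^2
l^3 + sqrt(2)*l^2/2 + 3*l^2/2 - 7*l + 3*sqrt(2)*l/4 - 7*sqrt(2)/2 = (l - 2)*(l + 7/2)*(l + sqrt(2)/2)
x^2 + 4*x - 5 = (x - 1)*(x + 5)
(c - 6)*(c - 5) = c^2 - 11*c + 30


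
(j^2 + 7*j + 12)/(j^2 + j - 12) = (j + 3)/(j - 3)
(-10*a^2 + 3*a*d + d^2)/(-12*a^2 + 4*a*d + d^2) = (5*a + d)/(6*a + d)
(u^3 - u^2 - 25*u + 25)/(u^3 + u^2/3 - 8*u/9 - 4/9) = 9*(u^2 - 25)/(9*u^2 + 12*u + 4)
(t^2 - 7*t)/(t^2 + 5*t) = (t - 7)/(t + 5)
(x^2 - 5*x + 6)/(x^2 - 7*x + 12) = (x - 2)/(x - 4)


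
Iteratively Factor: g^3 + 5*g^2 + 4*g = (g + 1)*(g^2 + 4*g) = (g + 1)*(g + 4)*(g)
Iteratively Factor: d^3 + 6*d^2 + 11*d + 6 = (d + 3)*(d^2 + 3*d + 2) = (d + 1)*(d + 3)*(d + 2)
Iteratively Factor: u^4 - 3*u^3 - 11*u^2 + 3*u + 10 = (u - 5)*(u^3 + 2*u^2 - u - 2) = (u - 5)*(u + 1)*(u^2 + u - 2) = (u - 5)*(u + 1)*(u + 2)*(u - 1)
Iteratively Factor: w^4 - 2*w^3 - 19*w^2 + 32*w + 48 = (w - 4)*(w^3 + 2*w^2 - 11*w - 12) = (w - 4)*(w - 3)*(w^2 + 5*w + 4) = (w - 4)*(w - 3)*(w + 4)*(w + 1)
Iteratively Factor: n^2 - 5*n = (n)*(n - 5)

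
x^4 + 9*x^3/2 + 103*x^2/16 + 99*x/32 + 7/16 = (x + 1/4)*(x + 1/2)*(x + 7/4)*(x + 2)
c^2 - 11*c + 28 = (c - 7)*(c - 4)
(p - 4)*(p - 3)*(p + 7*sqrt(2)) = p^3 - 7*p^2 + 7*sqrt(2)*p^2 - 49*sqrt(2)*p + 12*p + 84*sqrt(2)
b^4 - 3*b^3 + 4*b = b*(b - 2)^2*(b + 1)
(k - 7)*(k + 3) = k^2 - 4*k - 21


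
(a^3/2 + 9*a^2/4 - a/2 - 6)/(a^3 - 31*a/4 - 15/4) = (-2*a^3 - 9*a^2 + 2*a + 24)/(-4*a^3 + 31*a + 15)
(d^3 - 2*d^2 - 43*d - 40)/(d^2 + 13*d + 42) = (d^3 - 2*d^2 - 43*d - 40)/(d^2 + 13*d + 42)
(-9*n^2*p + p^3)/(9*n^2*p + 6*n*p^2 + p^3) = (-3*n + p)/(3*n + p)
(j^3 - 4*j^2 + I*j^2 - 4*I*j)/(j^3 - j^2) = (j^2 + j*(-4 + I) - 4*I)/(j*(j - 1))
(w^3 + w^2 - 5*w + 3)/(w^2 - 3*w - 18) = (w^2 - 2*w + 1)/(w - 6)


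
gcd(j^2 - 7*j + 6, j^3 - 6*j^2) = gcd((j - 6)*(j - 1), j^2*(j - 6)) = j - 6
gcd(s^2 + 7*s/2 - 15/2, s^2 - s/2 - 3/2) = s - 3/2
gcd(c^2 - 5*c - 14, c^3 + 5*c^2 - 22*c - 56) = c + 2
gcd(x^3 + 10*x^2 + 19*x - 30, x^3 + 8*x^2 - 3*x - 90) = x^2 + 11*x + 30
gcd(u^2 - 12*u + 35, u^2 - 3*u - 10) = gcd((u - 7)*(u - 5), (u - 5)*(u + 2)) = u - 5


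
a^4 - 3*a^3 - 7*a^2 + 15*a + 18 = (a - 3)^2*(a + 1)*(a + 2)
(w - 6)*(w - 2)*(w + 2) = w^3 - 6*w^2 - 4*w + 24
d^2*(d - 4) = d^3 - 4*d^2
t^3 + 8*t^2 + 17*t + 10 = (t + 1)*(t + 2)*(t + 5)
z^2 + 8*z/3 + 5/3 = (z + 1)*(z + 5/3)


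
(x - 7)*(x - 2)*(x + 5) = x^3 - 4*x^2 - 31*x + 70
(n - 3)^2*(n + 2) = n^3 - 4*n^2 - 3*n + 18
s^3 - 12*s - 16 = (s - 4)*(s + 2)^2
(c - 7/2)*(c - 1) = c^2 - 9*c/2 + 7/2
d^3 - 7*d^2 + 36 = (d - 6)*(d - 3)*(d + 2)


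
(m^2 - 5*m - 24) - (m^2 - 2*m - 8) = -3*m - 16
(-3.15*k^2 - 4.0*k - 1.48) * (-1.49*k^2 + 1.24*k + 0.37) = 4.6935*k^4 + 2.054*k^3 - 3.9203*k^2 - 3.3152*k - 0.5476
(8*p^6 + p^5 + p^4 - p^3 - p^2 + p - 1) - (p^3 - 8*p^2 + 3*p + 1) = 8*p^6 + p^5 + p^4 - 2*p^3 + 7*p^2 - 2*p - 2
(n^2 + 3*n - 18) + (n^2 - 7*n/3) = 2*n^2 + 2*n/3 - 18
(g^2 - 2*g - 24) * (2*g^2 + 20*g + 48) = 2*g^4 + 16*g^3 - 40*g^2 - 576*g - 1152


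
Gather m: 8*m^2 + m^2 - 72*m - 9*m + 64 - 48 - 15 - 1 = 9*m^2 - 81*m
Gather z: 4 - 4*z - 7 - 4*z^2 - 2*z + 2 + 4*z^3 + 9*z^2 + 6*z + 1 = 4*z^3 + 5*z^2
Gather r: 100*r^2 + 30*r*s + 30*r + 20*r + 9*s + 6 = 100*r^2 + r*(30*s + 50) + 9*s + 6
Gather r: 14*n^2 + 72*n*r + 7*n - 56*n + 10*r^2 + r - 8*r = 14*n^2 - 49*n + 10*r^2 + r*(72*n - 7)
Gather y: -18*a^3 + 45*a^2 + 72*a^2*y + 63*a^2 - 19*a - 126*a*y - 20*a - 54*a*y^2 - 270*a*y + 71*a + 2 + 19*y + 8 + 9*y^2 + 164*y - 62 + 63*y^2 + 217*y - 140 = -18*a^3 + 108*a^2 + 32*a + y^2*(72 - 54*a) + y*(72*a^2 - 396*a + 400) - 192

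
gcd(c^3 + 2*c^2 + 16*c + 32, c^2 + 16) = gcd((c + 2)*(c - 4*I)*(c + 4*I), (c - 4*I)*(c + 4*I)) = c^2 + 16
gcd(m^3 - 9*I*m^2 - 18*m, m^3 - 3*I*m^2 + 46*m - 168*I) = m - 6*I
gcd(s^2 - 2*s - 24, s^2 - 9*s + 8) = 1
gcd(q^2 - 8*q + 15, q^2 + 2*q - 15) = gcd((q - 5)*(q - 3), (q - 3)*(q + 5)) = q - 3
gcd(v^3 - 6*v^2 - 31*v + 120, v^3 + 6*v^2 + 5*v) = v + 5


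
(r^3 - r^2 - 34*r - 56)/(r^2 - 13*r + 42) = (r^2 + 6*r + 8)/(r - 6)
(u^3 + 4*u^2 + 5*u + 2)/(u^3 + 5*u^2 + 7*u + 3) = (u + 2)/(u + 3)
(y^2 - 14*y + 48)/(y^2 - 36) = (y - 8)/(y + 6)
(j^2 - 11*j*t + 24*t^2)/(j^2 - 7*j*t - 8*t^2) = (j - 3*t)/(j + t)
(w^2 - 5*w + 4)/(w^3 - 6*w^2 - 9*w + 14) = (w - 4)/(w^2 - 5*w - 14)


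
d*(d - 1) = d^2 - d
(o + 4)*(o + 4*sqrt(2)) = o^2 + 4*o + 4*sqrt(2)*o + 16*sqrt(2)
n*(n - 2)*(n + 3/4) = n^3 - 5*n^2/4 - 3*n/2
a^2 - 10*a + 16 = (a - 8)*(a - 2)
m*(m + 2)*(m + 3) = m^3 + 5*m^2 + 6*m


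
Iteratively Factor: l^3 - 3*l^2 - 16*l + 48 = (l - 4)*(l^2 + l - 12) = (l - 4)*(l - 3)*(l + 4)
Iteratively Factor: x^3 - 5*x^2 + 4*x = (x)*(x^2 - 5*x + 4) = x*(x - 4)*(x - 1)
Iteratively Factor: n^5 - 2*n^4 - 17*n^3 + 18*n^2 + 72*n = (n)*(n^4 - 2*n^3 - 17*n^2 + 18*n + 72) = n*(n - 3)*(n^3 + n^2 - 14*n - 24) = n*(n - 4)*(n - 3)*(n^2 + 5*n + 6) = n*(n - 4)*(n - 3)*(n + 2)*(n + 3)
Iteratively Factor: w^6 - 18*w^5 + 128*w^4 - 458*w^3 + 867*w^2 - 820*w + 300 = (w - 2)*(w^5 - 16*w^4 + 96*w^3 - 266*w^2 + 335*w - 150) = (w - 2)^2*(w^4 - 14*w^3 + 68*w^2 - 130*w + 75) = (w - 5)*(w - 2)^2*(w^3 - 9*w^2 + 23*w - 15) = (w - 5)^2*(w - 2)^2*(w^2 - 4*w + 3) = (w - 5)^2*(w - 3)*(w - 2)^2*(w - 1)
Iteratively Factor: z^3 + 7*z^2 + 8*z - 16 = (z - 1)*(z^2 + 8*z + 16) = (z - 1)*(z + 4)*(z + 4)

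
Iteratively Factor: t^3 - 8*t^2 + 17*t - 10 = (t - 5)*(t^2 - 3*t + 2) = (t - 5)*(t - 2)*(t - 1)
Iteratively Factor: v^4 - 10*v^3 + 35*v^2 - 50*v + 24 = (v - 1)*(v^3 - 9*v^2 + 26*v - 24) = (v - 2)*(v - 1)*(v^2 - 7*v + 12) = (v - 3)*(v - 2)*(v - 1)*(v - 4)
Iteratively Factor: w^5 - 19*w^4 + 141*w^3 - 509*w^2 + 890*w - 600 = (w - 5)*(w^4 - 14*w^3 + 71*w^2 - 154*w + 120) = (w - 5)^2*(w^3 - 9*w^2 + 26*w - 24) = (w - 5)^2*(w - 3)*(w^2 - 6*w + 8) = (w - 5)^2*(w - 3)*(w - 2)*(w - 4)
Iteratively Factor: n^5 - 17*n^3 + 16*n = (n)*(n^4 - 17*n^2 + 16) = n*(n - 1)*(n^3 + n^2 - 16*n - 16) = n*(n - 1)*(n + 1)*(n^2 - 16) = n*(n - 1)*(n + 1)*(n + 4)*(n - 4)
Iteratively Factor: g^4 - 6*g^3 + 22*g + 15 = (g - 3)*(g^3 - 3*g^2 - 9*g - 5) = (g - 5)*(g - 3)*(g^2 + 2*g + 1) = (g - 5)*(g - 3)*(g + 1)*(g + 1)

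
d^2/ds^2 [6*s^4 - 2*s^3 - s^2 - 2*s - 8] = 72*s^2 - 12*s - 2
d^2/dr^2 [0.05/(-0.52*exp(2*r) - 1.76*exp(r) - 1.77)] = ((0.104*exp(r) + 0.088)*(0.52*exp(2*r) + 1.76*exp(r) + 1.77) - 0.05*(1.04*exp(r) + 1.76)*(2.08*exp(r) + 3.52)*exp(r))*exp(r)/(0.52*exp(2*r) + 1.76*exp(r) + 1.77)^3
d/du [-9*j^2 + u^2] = 2*u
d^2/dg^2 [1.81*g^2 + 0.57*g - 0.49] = 3.62000000000000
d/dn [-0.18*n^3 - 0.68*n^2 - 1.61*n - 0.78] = -0.54*n^2 - 1.36*n - 1.61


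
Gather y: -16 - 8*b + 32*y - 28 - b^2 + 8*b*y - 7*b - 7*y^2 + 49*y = -b^2 - 15*b - 7*y^2 + y*(8*b + 81) - 44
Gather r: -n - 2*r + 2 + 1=-n - 2*r + 3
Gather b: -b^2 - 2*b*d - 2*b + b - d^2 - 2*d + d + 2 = -b^2 + b*(-2*d - 1) - d^2 - d + 2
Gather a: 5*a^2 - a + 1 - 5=5*a^2 - a - 4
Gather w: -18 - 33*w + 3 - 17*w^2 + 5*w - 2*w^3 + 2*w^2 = -2*w^3 - 15*w^2 - 28*w - 15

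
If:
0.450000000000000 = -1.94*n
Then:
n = -0.23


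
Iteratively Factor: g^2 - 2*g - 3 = (g - 3)*(g + 1)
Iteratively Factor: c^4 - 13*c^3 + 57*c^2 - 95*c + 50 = (c - 5)*(c^3 - 8*c^2 + 17*c - 10) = (c - 5)*(c - 1)*(c^2 - 7*c + 10) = (c - 5)^2*(c - 1)*(c - 2)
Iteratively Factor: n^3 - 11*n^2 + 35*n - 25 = (n - 5)*(n^2 - 6*n + 5) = (n - 5)*(n - 1)*(n - 5)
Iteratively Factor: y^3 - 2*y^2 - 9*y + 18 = (y + 3)*(y^2 - 5*y + 6) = (y - 3)*(y + 3)*(y - 2)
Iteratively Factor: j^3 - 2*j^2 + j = (j - 1)*(j^2 - j) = (j - 1)^2*(j)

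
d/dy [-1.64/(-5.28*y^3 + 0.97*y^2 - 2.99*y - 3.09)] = (-25.9776*y^2 + 3.1816*y - 4.9036)/(5.28*y^3 - 0.97*y^2 + 2.99*y + 3.09)^2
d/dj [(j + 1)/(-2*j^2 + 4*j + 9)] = (-2*j^2 + 4*j + 4*(j - 1)*(j + 1) + 9)/(-2*j^2 + 4*j + 9)^2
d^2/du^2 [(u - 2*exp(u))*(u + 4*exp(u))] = 2*u*exp(u) - 32*exp(2*u) + 4*exp(u) + 2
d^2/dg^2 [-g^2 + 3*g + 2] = -2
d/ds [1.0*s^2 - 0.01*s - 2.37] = 2.0*s - 0.01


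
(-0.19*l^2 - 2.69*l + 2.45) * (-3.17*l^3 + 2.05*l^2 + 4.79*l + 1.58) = 0.6023*l^5 + 8.1378*l^4 - 14.1911*l^3 - 8.1628*l^2 + 7.4853*l + 3.871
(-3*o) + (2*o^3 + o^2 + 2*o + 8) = 2*o^3 + o^2 - o + 8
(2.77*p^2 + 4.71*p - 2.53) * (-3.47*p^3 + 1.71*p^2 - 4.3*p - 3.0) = -9.6119*p^5 - 11.607*p^4 + 4.9222*p^3 - 32.8893*p^2 - 3.251*p + 7.59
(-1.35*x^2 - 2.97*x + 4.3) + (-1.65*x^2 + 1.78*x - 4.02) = -3.0*x^2 - 1.19*x + 0.28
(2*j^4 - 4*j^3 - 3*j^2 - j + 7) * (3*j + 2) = 6*j^5 - 8*j^4 - 17*j^3 - 9*j^2 + 19*j + 14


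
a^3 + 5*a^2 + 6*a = a*(a + 2)*(a + 3)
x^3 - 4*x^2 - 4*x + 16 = (x - 4)*(x - 2)*(x + 2)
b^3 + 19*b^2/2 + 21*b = b*(b + 7/2)*(b + 6)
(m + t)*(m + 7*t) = m^2 + 8*m*t + 7*t^2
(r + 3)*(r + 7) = r^2 + 10*r + 21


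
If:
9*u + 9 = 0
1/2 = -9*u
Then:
No Solution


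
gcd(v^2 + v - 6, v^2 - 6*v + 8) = v - 2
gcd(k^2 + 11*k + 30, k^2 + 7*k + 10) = k + 5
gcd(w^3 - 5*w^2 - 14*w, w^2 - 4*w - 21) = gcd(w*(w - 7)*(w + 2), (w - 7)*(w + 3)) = w - 7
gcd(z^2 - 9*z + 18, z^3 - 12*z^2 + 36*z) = z - 6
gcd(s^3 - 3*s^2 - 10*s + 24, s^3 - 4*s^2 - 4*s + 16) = s^2 - 6*s + 8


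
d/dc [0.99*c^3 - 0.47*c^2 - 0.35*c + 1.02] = 2.97*c^2 - 0.94*c - 0.35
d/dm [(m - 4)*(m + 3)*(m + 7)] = 3*m^2 + 12*m - 19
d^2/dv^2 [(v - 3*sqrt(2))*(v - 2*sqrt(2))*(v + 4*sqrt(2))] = 6*v - 2*sqrt(2)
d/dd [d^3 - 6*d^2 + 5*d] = 3*d^2 - 12*d + 5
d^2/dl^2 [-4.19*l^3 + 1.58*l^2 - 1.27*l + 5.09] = 3.16 - 25.14*l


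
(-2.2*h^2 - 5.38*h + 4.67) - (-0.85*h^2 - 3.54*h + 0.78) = -1.35*h^2 - 1.84*h + 3.89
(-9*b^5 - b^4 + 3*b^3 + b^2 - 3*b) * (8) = -72*b^5 - 8*b^4 + 24*b^3 + 8*b^2 - 24*b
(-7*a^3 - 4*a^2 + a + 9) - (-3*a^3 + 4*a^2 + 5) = -4*a^3 - 8*a^2 + a + 4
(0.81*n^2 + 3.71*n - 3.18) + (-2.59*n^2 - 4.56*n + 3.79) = -1.78*n^2 - 0.85*n + 0.61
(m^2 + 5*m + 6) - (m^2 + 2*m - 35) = 3*m + 41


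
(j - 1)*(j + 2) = j^2 + j - 2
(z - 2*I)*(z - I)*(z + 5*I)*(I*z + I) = I*z^4 - 2*z^3 + I*z^3 - 2*z^2 + 13*I*z^2 + 10*z + 13*I*z + 10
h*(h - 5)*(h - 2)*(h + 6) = h^4 - h^3 - 32*h^2 + 60*h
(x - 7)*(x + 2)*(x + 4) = x^3 - x^2 - 34*x - 56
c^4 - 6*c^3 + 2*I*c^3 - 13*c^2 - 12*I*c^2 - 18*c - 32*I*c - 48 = (c - 8)*(c + 2)*(c - I)*(c + 3*I)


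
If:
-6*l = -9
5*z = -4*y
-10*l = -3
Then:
No Solution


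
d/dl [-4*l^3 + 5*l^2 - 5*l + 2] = -12*l^2 + 10*l - 5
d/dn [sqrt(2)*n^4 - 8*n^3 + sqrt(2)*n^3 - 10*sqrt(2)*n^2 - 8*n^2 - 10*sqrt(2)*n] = 4*sqrt(2)*n^3 - 24*n^2 + 3*sqrt(2)*n^2 - 20*sqrt(2)*n - 16*n - 10*sqrt(2)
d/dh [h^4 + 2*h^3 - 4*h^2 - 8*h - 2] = 4*h^3 + 6*h^2 - 8*h - 8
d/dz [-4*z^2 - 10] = -8*z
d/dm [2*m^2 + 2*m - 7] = 4*m + 2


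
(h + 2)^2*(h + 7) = h^3 + 11*h^2 + 32*h + 28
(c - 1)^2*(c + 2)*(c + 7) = c^4 + 7*c^3 - 3*c^2 - 19*c + 14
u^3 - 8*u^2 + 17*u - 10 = (u - 5)*(u - 2)*(u - 1)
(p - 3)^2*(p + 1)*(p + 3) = p^4 - 2*p^3 - 12*p^2 + 18*p + 27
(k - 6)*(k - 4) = k^2 - 10*k + 24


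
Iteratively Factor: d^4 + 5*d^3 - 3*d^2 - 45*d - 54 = (d + 2)*(d^3 + 3*d^2 - 9*d - 27) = (d - 3)*(d + 2)*(d^2 + 6*d + 9) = (d - 3)*(d + 2)*(d + 3)*(d + 3)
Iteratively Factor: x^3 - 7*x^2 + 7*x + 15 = (x - 5)*(x^2 - 2*x - 3) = (x - 5)*(x - 3)*(x + 1)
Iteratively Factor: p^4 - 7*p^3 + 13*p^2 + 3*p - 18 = (p - 2)*(p^3 - 5*p^2 + 3*p + 9) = (p - 2)*(p + 1)*(p^2 - 6*p + 9) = (p - 3)*(p - 2)*(p + 1)*(p - 3)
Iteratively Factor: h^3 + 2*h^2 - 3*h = (h - 1)*(h^2 + 3*h) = h*(h - 1)*(h + 3)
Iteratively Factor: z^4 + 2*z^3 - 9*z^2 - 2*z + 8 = (z + 1)*(z^3 + z^2 - 10*z + 8) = (z - 1)*(z + 1)*(z^2 + 2*z - 8) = (z - 2)*(z - 1)*(z + 1)*(z + 4)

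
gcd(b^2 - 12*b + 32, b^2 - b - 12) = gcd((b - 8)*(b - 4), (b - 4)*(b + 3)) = b - 4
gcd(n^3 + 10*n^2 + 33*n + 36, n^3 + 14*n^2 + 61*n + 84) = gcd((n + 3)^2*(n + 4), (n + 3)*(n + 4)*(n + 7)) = n^2 + 7*n + 12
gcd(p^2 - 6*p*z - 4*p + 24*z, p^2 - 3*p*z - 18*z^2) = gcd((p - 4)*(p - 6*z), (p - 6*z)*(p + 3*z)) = -p + 6*z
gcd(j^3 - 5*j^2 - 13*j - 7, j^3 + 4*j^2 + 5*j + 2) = j^2 + 2*j + 1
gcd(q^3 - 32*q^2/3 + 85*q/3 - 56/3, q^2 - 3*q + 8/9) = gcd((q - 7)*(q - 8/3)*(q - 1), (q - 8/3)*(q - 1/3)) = q - 8/3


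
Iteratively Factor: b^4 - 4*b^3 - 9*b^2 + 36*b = (b - 3)*(b^3 - b^2 - 12*b) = (b - 4)*(b - 3)*(b^2 + 3*b) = (b - 4)*(b - 3)*(b + 3)*(b)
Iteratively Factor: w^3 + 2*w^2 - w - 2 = (w + 2)*(w^2 - 1) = (w - 1)*(w + 2)*(w + 1)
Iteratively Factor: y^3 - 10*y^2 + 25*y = (y - 5)*(y^2 - 5*y) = (y - 5)^2*(y)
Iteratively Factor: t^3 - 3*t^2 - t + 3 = (t + 1)*(t^2 - 4*t + 3) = (t - 1)*(t + 1)*(t - 3)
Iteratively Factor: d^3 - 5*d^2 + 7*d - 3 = (d - 1)*(d^2 - 4*d + 3) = (d - 3)*(d - 1)*(d - 1)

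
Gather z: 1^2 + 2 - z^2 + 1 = 4 - z^2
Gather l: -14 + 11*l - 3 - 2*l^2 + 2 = -2*l^2 + 11*l - 15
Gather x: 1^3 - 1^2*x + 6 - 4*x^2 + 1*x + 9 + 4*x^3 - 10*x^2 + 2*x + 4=4*x^3 - 14*x^2 + 2*x + 20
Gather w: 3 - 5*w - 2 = 1 - 5*w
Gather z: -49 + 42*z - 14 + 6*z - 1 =48*z - 64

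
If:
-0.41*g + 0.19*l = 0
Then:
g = 0.463414634146341*l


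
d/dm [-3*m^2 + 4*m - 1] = 4 - 6*m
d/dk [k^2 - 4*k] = 2*k - 4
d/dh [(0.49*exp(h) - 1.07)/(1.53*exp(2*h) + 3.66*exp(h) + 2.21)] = (-0.7497*exp(2*h) + 3.2742*exp(h) + 4.9991)*exp(h)/(2.3409*exp(4*h) + 11.1996*exp(3*h) + 20.1582*exp(2*h) + 16.1772*exp(h) + 4.8841)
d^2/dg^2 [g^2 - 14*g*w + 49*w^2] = 2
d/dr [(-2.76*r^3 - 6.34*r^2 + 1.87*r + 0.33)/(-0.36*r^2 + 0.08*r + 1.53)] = (0.9936*r^4 - 0.4416*r^3 - 12.5024*r^2 - 19.1628*r + 2.8347)/(0.1296*r^4 - 0.0576*r^3 - 1.0952*r^2 + 0.2448*r + 2.3409)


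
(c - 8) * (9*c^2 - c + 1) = 9*c^3 - 73*c^2 + 9*c - 8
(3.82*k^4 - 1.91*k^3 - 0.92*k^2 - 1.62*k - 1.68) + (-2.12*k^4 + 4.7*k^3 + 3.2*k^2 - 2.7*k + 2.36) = 1.7*k^4 + 2.79*k^3 + 2.28*k^2 - 4.32*k + 0.68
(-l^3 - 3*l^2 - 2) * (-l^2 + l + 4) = l^5 + 2*l^4 - 7*l^3 - 10*l^2 - 2*l - 8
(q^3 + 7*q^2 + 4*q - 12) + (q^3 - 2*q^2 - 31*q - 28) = 2*q^3 + 5*q^2 - 27*q - 40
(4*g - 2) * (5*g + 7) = 20*g^2 + 18*g - 14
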